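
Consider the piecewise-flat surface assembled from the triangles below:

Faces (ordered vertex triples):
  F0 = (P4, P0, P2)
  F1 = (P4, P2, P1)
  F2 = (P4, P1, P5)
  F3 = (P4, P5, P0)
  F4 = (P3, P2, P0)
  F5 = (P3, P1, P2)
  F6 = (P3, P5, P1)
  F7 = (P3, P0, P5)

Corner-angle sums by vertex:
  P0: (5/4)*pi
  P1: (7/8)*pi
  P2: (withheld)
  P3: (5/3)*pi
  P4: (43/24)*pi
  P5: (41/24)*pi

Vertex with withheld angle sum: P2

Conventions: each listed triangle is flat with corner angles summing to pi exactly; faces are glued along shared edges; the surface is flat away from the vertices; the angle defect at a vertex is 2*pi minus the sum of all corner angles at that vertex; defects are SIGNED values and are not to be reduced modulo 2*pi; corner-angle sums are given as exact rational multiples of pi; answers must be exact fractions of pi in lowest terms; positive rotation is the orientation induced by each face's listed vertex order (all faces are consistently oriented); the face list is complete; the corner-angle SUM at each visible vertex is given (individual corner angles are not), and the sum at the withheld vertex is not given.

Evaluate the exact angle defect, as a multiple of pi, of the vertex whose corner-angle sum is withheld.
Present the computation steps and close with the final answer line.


V = 6, E = 12, F = 8; chi = V - E + F = 2
Gauss-Bonnet: total defect = 2*pi*chi = 4*pi; visible defects sum to (65/24)*pi

Answer: defect(P2) = (31/24)*pi


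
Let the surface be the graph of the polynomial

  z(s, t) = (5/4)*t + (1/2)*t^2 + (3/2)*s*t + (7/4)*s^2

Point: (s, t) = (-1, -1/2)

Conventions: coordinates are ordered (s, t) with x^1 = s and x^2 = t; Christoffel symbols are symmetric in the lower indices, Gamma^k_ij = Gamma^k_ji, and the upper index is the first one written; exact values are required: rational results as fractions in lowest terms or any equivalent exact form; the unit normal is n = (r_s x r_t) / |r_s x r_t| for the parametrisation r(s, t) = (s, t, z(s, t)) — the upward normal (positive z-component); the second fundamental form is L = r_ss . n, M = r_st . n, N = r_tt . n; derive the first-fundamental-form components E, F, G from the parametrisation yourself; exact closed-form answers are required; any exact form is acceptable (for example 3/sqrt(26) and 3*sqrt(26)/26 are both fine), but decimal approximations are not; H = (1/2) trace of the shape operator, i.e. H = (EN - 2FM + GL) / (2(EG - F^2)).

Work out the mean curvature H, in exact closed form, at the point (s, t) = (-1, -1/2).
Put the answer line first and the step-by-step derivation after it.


Answer: H = 479*sqrt(314)/98596

z_s = -17/4, z_t = -3/4, z_ss = 7/2, z_st = 3/2, z_tt = 1
E = 305/16, F = 51/16, G = 25/16; answer radicand W^2 = 157/8
unnormalised second-form numerators: l = 7/2, m = 3/2, n = 1; L = l/sqrt(157/8), and similarly M = m/sqrt(W^2), N = n/sqrt(W^2)
H = (E*n - 2*F*m + G*l) / (2*(EG - F^2)*sqrt(W^2)); E*n - 2*F*m + G*l = 479/32, EG - F^2 = 157/8, so H = (479/1256)/sqrt(157/8)


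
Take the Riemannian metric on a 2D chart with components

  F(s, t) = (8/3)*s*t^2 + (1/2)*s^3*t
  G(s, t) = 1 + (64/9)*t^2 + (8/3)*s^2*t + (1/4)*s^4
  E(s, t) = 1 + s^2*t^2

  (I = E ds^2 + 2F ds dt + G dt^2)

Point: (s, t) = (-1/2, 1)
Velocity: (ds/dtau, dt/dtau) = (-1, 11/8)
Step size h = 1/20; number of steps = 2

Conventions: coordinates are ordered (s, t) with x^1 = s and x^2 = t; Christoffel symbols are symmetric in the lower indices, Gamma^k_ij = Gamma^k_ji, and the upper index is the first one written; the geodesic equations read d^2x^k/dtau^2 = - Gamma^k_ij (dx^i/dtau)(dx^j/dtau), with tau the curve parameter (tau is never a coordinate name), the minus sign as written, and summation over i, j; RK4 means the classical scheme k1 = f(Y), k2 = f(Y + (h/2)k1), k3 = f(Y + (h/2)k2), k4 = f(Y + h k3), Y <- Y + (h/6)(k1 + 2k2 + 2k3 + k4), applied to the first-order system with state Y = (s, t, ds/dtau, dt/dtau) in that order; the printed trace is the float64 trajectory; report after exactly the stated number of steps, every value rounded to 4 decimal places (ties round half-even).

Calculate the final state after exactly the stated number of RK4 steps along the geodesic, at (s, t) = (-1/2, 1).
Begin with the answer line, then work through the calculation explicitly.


Answer: s = -0.5980, t = 1.1272, ds/dtau = -0.9619, dt/dtau = 1.1793

f(Y) = (ds/dtau, dt/dtau, -Gamma^s_ij Y'^i Y'^j, -Gamma^t_ij Y'^i Y'^j) with the Gammas evaluated at the stage position; h = 0.050000; intermediate values shown to 6 dp
step 0: s = -0.5000, t = 1.0000, ds/dtau = -1.0000, dt/dtau = 1.3750
step 1:
  k1: at (s, t) = (-0.500000, 1.000000), (ds/dtau, dt/dtau) = (-1.000000, 1.375000); Gamma_sss = -0.055289, Gamma_sst = 0.027644, Gamma_stt = -0.147437, Gamma_tss = 0.308696, Gamma_tst = -0.154348, Gamma_ttt = 0.823191; k1 = (-1.000000, 1.375000, 0.410060, -2.289499)
  k2: at (s, t) = (-0.525000, 1.034375), (ds/dtau, dt/dtau) = (-0.989749, 1.317763); Gamma_sss = -0.058013, Gamma_sst = 0.029445, Gamma_stt = -0.149560, Gamma_tss = 0.309391, Gamma_tst = -0.157032, Gamma_ttt = 0.797625; k2 = (-0.989749, 1.317763, 0.393347, -2.097776)
  k3: at (s, t) = (-0.524744, 1.032944), (ds/dtau, dt/dtau) = (-0.990166, 1.322556); Gamma_sss = -0.057968, Gamma_sst = 0.029448, Gamma_stt = -0.149651, Gamma_tss = 0.309308, Gamma_tst = -0.157131, Gamma_ttt = 0.798514; k3 = (-0.990166, 1.322556, 0.395723, -2.111519)
  k4: at (s, t) = (-0.549508, 1.066128), (ds/dtau, dt/dtau) = (-0.980214, 1.269424); Gamma_sss = -0.060597, Gamma_sst = 0.031233, Gamma_stt = -0.151570, Gamma_tss = 0.309685, Gamma_tst = -0.159619, Gamma_ttt = 0.774603; k4 = (-0.980214, 1.269424, 0.380196, -1.943005)
  Y <- Y + (h/6)(k1 + 2k2 + 2k3 + k4): s = -0.5495, t = 1.0660, ds/dtau = -0.9803, dt/dtau = 1.2696
step 2:
  k1: at (s, t) = (-0.549500, 1.066042), (ds/dtau, dt/dtau) = (-0.980263, 1.269574); Gamma_sss = -0.060595, Gamma_sst = 0.031234, Gamma_stt = -0.151577, Gamma_tss = 0.309679, Gamma_tst = -0.159627, Gamma_ttt = 0.774652; k1 = (-0.980263, 1.269574, 0.380285, -1.943492)
  k2: at (s, t) = (-0.574007, 1.097782), (ds/dtau, dt/dtau) = (-0.970756, 1.220987); Gamma_sss = -0.063124, Gamma_sst = 0.033006, Gamma_stt = -0.153338, Gamma_tss = 0.309760, Gamma_tst = -0.161967, Gamma_ttt = 0.752452; k2 = (-0.970756, 1.220987, 0.366328, -1.797624)
  k3: at (s, t) = (-0.573769, 1.096567), (ds/dtau, dt/dtau) = (-0.971105, 1.224634); Gamma_sss = -0.063086, Gamma_sst = 0.033009, Gamma_stt = -0.153414, Gamma_tss = 0.309704, Gamma_tst = -0.162050, Gamma_ttt = 0.753147; k3 = (-0.971105, 1.224634, 0.368084, -1.807015)
  k4: at (s, t) = (-0.598056, 1.127274), (ds/dtau, dt/dtau) = (-0.961859, 1.179223); Gamma_sss = -0.065526, Gamma_sst = 0.034764, Gamma_stt = -0.155008, Gamma_tss = 0.309556, Gamma_tst = -0.164229, Gamma_ttt = 0.732281; k4 = (-0.961859, 1.179223, 0.355033, -1.677233)
  Y <- Y + (h/6)(k1 + 2k2 + 2k3 + k4): s = -0.5980, t = 1.1272, ds/dtau = -0.9619, dt/dtau = 1.1793


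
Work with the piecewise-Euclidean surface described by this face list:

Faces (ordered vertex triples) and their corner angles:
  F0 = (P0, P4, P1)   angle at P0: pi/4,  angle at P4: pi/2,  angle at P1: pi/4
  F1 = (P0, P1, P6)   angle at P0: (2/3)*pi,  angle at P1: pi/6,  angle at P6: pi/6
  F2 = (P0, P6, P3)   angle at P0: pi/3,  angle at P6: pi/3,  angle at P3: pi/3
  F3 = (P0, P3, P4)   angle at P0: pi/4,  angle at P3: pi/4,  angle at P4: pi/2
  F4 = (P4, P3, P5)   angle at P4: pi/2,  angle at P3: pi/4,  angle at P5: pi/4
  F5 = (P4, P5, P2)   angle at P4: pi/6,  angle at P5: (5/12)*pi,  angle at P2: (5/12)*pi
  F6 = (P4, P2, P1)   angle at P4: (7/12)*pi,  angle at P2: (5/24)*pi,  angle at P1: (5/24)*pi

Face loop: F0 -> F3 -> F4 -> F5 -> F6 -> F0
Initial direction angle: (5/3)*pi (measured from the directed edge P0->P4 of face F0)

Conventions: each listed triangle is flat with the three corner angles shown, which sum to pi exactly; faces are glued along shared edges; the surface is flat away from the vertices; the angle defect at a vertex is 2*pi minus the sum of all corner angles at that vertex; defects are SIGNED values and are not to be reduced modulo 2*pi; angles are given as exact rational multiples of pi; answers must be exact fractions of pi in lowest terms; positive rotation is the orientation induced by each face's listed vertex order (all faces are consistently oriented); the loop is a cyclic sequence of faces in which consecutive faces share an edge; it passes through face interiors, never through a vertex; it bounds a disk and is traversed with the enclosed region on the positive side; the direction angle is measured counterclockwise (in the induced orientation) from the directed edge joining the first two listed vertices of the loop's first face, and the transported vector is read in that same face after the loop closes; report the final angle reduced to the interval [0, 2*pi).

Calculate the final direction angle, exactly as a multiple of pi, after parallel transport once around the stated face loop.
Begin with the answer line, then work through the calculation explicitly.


Answer: final direction angle = (17/12)*pi

enclosed vertex P4: corner angles sum to (9/4)*pi, defect = 2*pi - (9/4)*pi = -pi/4
holonomy = initial angle + sum of enclosed defects (mod 2*pi), positive in the induced orientation
final angle = (5/3)*pi - pi/4 = (17/12)*pi (mod 2*pi)


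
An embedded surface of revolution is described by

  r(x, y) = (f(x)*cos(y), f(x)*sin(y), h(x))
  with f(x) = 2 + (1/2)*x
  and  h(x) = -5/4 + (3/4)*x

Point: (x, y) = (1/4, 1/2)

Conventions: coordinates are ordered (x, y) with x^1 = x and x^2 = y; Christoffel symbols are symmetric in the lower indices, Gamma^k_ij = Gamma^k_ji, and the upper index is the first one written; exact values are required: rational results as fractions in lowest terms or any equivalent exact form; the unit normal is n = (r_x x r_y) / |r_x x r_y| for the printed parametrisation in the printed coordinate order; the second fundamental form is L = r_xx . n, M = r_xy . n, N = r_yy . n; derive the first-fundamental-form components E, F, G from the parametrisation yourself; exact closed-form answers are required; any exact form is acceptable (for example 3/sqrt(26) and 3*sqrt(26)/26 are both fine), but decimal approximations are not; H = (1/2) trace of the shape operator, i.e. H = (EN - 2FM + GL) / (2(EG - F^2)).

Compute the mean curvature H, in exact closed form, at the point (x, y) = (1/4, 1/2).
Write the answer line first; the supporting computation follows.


Answer: H = 12*sqrt(13)/221

f = 17/8, f' = 1/2, f'' = 0, h' = 3/4, h'' = 0
E = 13/16, F = 0, G = 289/64; answer radicand W^2 = 13/16
unnormalised second-form numerators: l = 0, m = 0, n = 51/32; L = l/sqrt(13/16), and similarly M = m/sqrt(W^2), N = n/sqrt(W^2)
H = (E*n - 2*F*m + G*l) / (2*(EG - F^2)*sqrt(W^2)); E*n - 2*F*m + G*l = 663/512, EG - F^2 = 3757/1024, so H = (3/17)/sqrt(13/16)


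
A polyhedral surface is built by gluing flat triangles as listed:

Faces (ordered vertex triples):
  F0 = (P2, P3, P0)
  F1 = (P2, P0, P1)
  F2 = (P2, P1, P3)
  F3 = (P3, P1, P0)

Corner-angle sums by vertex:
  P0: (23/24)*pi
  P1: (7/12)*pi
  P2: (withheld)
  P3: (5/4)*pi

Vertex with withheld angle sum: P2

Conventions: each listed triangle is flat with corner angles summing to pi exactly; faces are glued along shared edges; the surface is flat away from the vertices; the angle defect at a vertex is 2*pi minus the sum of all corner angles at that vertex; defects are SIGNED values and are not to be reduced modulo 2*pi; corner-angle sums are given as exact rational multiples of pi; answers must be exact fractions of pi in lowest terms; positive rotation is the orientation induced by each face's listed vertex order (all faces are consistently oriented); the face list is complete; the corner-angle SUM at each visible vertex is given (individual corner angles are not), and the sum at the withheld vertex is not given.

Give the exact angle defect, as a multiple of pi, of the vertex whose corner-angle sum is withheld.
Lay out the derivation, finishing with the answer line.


V = 4, E = 6, F = 4; chi = V - E + F = 2
Gauss-Bonnet: total defect = 2*pi*chi = 4*pi; visible defects sum to (77/24)*pi

Answer: defect(P2) = (19/24)*pi


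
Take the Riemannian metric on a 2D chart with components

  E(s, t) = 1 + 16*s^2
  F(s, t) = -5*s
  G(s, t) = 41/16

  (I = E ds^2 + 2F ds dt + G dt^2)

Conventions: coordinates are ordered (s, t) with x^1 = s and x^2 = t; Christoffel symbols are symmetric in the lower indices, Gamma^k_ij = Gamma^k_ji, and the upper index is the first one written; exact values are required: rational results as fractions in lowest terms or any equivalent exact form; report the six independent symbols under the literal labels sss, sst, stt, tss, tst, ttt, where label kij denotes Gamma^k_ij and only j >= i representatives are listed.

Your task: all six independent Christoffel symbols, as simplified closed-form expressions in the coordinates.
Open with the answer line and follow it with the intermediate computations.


Answer: Gamma_sss = 256*s/(256*s^2 + 41), Gamma_sst = 0, Gamma_stt = 0, Gamma_tss = -80/(256*s^2 + 41), Gamma_tst = 0, Gamma_ttt = 0

E = 1 + 16*s^2; F = -5*s; G = 41/16
Gamma^k_ij = (1/2) g^{kl} (d_i g_jl + d_j g_il - d_l g_ij), with g^inv = (1/(EG-F^2)) [[G, -F], [-F, E]]
first partials: E_s = 32*s, E_t = 0, F_s = -5, F_t = 0, G_s = 0, G_t = 0
D = EG - F^2 = 41/16 + 16*s^2
expanded: Gamma^s_ss = (G E_s - 2F F_s + F E_t)/(2D), Gamma^s_st = (G E_t - F G_s)/(2D), Gamma^s_tt = (2G F_t - G G_s - F G_t)/(2D), Gamma^t_ss = (2E F_s - E E_t - F E_s)/(2D), Gamma^t_st = (E G_s - F E_t)/(2D), Gamma^t_tt = (E G_t - 2F F_t + F G_s)/(2D); substitute and cancel common factors


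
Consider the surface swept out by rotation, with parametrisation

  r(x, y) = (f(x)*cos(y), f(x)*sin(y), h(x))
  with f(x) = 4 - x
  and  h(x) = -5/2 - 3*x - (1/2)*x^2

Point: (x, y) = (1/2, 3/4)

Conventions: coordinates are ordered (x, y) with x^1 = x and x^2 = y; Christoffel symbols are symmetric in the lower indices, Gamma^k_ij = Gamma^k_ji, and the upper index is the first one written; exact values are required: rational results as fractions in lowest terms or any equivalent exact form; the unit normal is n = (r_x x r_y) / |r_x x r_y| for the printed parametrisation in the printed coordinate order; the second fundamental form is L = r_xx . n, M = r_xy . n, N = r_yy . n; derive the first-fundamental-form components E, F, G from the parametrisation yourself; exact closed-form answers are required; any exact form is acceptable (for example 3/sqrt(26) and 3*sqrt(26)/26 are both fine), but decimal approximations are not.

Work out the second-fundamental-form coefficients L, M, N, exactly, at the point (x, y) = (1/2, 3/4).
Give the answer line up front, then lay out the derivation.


Answer: L = 2*sqrt(53)/53, M = 0, N = -49*sqrt(53)/106

f = 7/2, f' = -1, f'' = 0, h' = -7/2, h'' = -1
E = 53/4, F = 0, G = 49/4; answer radicand W^2 = 53/4
unnormalised second-form numerators: l = 1, m = 0, n = -49/4; L = l/sqrt(53/4), and similarly M = m/sqrt(W^2), N = n/sqrt(W^2)


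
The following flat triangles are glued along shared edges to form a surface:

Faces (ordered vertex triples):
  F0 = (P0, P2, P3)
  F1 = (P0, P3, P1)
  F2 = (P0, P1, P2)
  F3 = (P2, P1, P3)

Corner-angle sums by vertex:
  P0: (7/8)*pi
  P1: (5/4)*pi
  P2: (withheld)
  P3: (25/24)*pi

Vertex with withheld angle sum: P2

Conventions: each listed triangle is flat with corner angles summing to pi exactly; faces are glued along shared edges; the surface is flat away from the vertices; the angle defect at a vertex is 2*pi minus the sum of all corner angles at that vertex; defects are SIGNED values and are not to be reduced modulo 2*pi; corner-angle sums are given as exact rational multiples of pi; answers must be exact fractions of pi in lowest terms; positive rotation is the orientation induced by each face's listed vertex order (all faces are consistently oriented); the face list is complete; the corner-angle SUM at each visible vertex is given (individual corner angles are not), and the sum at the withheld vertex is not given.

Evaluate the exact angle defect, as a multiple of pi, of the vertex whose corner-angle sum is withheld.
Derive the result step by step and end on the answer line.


V = 4, E = 6, F = 4; chi = V - E + F = 2
Gauss-Bonnet: total defect = 2*pi*chi = 4*pi; visible defects sum to (17/6)*pi

Answer: defect(P2) = (7/6)*pi


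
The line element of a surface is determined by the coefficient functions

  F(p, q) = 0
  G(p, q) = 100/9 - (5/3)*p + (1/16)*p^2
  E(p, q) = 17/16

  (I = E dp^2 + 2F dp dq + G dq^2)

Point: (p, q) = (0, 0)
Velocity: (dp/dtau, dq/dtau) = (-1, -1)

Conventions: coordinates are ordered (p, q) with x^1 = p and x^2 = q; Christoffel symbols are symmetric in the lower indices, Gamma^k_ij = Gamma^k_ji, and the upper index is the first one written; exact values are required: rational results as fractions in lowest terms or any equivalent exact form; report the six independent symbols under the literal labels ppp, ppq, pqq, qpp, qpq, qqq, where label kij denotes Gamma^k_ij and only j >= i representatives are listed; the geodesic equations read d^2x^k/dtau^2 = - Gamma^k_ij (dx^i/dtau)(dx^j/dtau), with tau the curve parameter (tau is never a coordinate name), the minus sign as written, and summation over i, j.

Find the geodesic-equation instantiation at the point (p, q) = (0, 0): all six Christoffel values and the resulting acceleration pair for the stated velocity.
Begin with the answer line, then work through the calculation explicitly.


Answer: Gamma_ppp = 0, Gamma_ppq = 0, Gamma_pqq = 40/51, Gamma_qpp = 0, Gamma_qpq = -3/40, Gamma_qqq = 0; accelerations (d^2p/dtau^2, d^2q/dtau^2) = (-40/51, 3/20)

E = 17/16, F = 0, G = 100/9 at the point
E_p = 0, E_q = 0, F_p = 0, F_q = 0, G_p = -5/3, G_q = 0
EG - F^2 = 425/36;  g^inv = (36/425) * [[100/9, 0], [0, 17/16]]
first-kind symbols [ij,l] = (1/2)(d_i g_jl + d_j g_il - d_l g_ij): [pp,p] = E_p/2 = 0, [pp,q] = F_p - E_q/2 = 0, [pq,p] = E_q/2 = 0, [pq,q] = G_p/2 = -5/6, [qq,p] = F_q - G_p/2 = 5/6, [qq,q] = G_q/2 = 0
Gamma^p_ij = (G*[ij,p] - F*[ij,q])/(EG - F^2), Gamma^q_ij = (E*[ij,q] - F*[ij,p])/(EG - F^2)
Gamma_ppp = 0, Gamma_ppq = 0, Gamma_pqq = 40/51, Gamma_qpp = 0, Gamma_qpq = -3/40, Gamma_qqq = 0
d^2p/dtau^2 = -(Gamma_ppp*(-1)^2 + 2*Gamma_ppq*(-1)*(-1) + Gamma_pqq*(-1)^2) = -40/51
d^2q/dtau^2 = -(Gamma_qpp*(-1)^2 + 2*Gamma_qpq*(-1)*(-1) + Gamma_qqq*(-1)^2) = 3/20


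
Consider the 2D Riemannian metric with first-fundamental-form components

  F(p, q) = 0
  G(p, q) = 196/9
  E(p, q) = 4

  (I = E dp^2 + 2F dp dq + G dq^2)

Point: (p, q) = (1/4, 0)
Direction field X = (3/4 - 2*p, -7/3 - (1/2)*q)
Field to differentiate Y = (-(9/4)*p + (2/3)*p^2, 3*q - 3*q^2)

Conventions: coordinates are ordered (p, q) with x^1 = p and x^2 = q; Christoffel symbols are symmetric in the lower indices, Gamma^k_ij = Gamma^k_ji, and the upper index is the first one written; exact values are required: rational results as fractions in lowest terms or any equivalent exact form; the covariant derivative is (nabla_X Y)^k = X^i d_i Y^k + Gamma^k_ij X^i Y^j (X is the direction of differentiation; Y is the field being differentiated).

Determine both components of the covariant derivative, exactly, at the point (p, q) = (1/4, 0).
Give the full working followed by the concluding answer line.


E = 4, F = 0, G = 196/9 at the point
E_p = 0, E_q = 0, F_p = 0, F_q = 0, G_p = 0, G_q = 0
EG - F^2 = 784/9;  g^inv = (9/784) * [[196/9, 0], [0, 4]]
first-kind symbols [ij,l] = (1/2)(d_i g_jl + d_j g_il - d_l g_ij): [pp,p] = E_p/2 = 0, [pp,q] = F_p - E_q/2 = 0, [pq,p] = E_q/2 = 0, [pq,q] = G_p/2 = 0, [qq,p] = F_q - G_p/2 = 0, [qq,q] = G_q/2 = 0
Gamma^p_ij = (G*[ij,p] - F*[ij,q])/(EG - F^2), Gamma^q_ij = (E*[ij,q] - F*[ij,p])/(EG - F^2)
Gamma_ppp = 0, Gamma_ppq = 0, Gamma_pqq = 0, Gamma_qpp = 0, Gamma_qpq = 0, Gamma_qqq = 0
X = (1/4, -7/3), Y = (-25/48, 0) at the point

Answer: (nabla_X Y)^p = -23/48, (nabla_X Y)^q = -7


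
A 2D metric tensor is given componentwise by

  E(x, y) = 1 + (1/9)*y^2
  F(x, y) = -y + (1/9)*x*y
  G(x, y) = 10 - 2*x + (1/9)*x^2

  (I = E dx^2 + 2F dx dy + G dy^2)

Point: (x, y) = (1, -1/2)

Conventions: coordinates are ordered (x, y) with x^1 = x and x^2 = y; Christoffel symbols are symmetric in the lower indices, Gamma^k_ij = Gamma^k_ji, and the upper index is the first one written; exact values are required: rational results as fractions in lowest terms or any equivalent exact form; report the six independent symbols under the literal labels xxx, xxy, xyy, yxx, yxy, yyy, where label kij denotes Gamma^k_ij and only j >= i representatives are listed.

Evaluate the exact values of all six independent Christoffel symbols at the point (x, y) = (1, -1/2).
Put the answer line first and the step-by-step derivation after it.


Answer: Gamma_xxx = 0, Gamma_xxy = -2/293, Gamma_xyy = 0, Gamma_yxx = 0, Gamma_yxy = -32/293, Gamma_yyy = 0

E = 37/36, F = 4/9, G = 73/9 at the point
E_x = 0, E_y = -1/9, F_x = -1/18, F_y = -8/9, G_x = -16/9, G_y = 0
EG - F^2 = 293/36;  g^inv = (36/293) * [[73/9, -4/9], [-4/9, 37/36]]
first-kind symbols [ij,l] = (1/2)(d_i g_jl + d_j g_il - d_l g_ij): [xx,x] = E_x/2 = 0, [xx,y] = F_x - E_y/2 = 0, [xy,x] = E_y/2 = -1/18, [xy,y] = G_x/2 = -8/9, [yy,x] = F_y - G_x/2 = 0, [yy,y] = G_y/2 = 0
Gamma^x_ij = (G*[ij,x] - F*[ij,y])/(EG - F^2), Gamma^y_ij = (E*[ij,y] - F*[ij,x])/(EG - F^2)


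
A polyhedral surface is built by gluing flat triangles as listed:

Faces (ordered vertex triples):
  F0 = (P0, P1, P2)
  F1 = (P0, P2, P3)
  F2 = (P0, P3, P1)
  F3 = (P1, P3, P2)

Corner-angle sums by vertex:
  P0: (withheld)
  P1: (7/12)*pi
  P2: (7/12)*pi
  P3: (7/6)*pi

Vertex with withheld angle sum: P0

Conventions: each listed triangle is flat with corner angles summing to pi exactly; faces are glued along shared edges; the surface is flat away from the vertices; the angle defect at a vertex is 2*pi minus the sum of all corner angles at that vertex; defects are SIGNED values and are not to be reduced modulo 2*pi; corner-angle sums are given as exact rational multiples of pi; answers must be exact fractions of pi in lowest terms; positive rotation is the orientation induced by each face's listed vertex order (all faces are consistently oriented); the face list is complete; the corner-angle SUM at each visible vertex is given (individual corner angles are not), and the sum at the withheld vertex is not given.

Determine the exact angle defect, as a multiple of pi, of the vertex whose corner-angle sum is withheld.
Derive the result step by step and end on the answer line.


V = 4, E = 6, F = 4; chi = V - E + F = 2
Gauss-Bonnet: total defect = 2*pi*chi = 4*pi; visible defects sum to (11/3)*pi

Answer: defect(P0) = pi/3


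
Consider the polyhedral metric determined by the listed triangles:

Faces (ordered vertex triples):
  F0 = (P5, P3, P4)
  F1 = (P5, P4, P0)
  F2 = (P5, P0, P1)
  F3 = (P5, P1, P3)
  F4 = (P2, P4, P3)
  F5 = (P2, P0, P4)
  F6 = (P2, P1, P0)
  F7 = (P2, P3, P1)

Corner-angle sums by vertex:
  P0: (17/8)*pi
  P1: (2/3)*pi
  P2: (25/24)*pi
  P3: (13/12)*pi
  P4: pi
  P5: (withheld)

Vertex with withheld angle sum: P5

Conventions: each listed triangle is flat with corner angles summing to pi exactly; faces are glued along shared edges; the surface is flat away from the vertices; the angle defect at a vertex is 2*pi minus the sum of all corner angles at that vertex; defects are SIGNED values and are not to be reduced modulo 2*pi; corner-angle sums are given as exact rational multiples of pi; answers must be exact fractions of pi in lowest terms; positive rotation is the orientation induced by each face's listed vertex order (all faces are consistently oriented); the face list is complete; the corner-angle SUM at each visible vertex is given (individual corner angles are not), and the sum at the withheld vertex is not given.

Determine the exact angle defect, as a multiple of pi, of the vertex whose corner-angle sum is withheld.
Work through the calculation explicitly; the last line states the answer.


V = 6, E = 12, F = 8; chi = V - E + F = 2
Gauss-Bonnet: total defect = 2*pi*chi = 4*pi; visible defects sum to (49/12)*pi

Answer: defect(P5) = -pi/12


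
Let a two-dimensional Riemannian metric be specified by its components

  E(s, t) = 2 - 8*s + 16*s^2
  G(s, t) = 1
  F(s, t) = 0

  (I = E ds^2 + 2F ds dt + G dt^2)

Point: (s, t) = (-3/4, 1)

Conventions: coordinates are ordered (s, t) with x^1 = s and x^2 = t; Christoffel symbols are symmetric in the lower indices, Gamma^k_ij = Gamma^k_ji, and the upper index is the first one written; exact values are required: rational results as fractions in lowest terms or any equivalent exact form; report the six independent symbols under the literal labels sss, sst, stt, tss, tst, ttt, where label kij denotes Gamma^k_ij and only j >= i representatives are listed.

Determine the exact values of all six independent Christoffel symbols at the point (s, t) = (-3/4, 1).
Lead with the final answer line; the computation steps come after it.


Answer: Gamma_sss = -16/17, Gamma_sst = 0, Gamma_stt = 0, Gamma_tss = 0, Gamma_tst = 0, Gamma_ttt = 0

E = 17, F = 0, G = 1 at the point
E_s = -32, E_t = 0, F_s = 0, F_t = 0, G_s = 0, G_t = 0
EG - F^2 = 17;  g^inv = (1/17) * [[1, 0], [0, 17]]
first-kind symbols [ij,l] = (1/2)(d_i g_jl + d_j g_il - d_l g_ij): [ss,s] = E_s/2 = -16, [ss,t] = F_s - E_t/2 = 0, [st,s] = E_t/2 = 0, [st,t] = G_s/2 = 0, [tt,s] = F_t - G_s/2 = 0, [tt,t] = G_t/2 = 0
Gamma^s_ij = (G*[ij,s] - F*[ij,t])/(EG - F^2), Gamma^t_ij = (E*[ij,t] - F*[ij,s])/(EG - F^2)


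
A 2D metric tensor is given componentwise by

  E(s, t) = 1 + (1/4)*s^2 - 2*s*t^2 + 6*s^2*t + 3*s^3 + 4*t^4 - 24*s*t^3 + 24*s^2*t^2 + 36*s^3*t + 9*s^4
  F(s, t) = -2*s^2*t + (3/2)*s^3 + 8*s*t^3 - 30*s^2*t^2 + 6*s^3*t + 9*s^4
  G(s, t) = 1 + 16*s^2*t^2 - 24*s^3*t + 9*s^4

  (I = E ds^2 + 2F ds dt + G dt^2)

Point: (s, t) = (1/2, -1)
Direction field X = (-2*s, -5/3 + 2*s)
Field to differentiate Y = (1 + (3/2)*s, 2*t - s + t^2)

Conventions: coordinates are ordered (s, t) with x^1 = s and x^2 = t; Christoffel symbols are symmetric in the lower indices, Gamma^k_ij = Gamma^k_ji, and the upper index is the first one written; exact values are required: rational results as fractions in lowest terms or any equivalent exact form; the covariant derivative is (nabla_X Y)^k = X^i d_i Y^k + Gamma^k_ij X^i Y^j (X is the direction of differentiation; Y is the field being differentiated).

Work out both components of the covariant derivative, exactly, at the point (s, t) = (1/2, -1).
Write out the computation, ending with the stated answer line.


E = 17, F = -11, G = 137/16 at the point
E_s = 20, E_t = -56, F_s = -279/8, F_t = 109/4, G_s = 77/2, G_t = -11
EG - F^2 = 393/16;  g^inv = (16/393) * [[137/16, 11], [11, 17]]
first-kind symbols [ij,l] = (1/2)(d_i g_jl + d_j g_il - d_l g_ij): [ss,s] = E_s/2 = 10, [ss,t] = F_s - E_t/2 = -55/8, [st,s] = E_t/2 = -28, [st,t] = G_s/2 = 77/4, [tt,s] = F_t - G_s/2 = 8, [tt,t] = G_t/2 = -11/2
Gamma^s_ij = (G*[ij,s] - F*[ij,t])/(EG - F^2), Gamma^t_ij = (E*[ij,t] - F*[ij,s])/(EG - F^2)
Gamma_sss = 160/393, Gamma_sst = -448/393, Gamma_stt = 128/393, Gamma_tss = -110/393, Gamma_tst = 308/393, Gamma_ttt = -88/393
X = (-1, -2/3), Y = (7/4, -3/2) at the point

Answer: (nabla_X Y)^s = -5345/2358, (nabla_X Y)^t = 3601/2358


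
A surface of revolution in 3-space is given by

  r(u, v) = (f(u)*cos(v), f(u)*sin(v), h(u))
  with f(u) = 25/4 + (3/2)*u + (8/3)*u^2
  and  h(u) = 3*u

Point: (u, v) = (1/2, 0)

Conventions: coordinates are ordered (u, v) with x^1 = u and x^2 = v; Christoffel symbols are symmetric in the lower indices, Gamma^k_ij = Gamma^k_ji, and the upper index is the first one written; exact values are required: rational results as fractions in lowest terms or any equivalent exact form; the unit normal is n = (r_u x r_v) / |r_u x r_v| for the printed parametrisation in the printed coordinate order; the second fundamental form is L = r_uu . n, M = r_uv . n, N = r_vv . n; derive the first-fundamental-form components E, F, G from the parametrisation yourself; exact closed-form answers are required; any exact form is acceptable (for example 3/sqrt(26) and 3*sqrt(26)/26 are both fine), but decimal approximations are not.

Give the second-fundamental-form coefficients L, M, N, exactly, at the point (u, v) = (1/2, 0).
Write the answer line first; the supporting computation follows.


Answer: L = -96*sqrt(949)/949, M = 0, N = 138*sqrt(949)/949

f = 23/3, f' = 25/6, f'' = 16/3, h' = 3, h'' = 0
E = 949/36, F = 0, G = 529/9; answer radicand W^2 = 949/36
unnormalised second-form numerators: l = -16, m = 0, n = 23; L = l/sqrt(949/36), and similarly M = m/sqrt(W^2), N = n/sqrt(W^2)


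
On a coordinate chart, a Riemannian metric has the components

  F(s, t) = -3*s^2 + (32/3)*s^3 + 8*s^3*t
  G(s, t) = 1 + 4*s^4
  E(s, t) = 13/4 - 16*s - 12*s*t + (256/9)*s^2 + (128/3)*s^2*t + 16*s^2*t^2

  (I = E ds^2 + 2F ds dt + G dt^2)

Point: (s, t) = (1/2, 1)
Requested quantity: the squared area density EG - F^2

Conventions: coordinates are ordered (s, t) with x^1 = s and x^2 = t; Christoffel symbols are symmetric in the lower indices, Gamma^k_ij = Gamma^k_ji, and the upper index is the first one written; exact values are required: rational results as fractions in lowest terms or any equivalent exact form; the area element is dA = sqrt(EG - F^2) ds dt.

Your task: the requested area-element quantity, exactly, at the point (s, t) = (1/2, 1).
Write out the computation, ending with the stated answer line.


E = 397/36, F = 19/12, G = 5/4; EG - F^2 = 203/18

Answer: EG - F^2 = 203/18


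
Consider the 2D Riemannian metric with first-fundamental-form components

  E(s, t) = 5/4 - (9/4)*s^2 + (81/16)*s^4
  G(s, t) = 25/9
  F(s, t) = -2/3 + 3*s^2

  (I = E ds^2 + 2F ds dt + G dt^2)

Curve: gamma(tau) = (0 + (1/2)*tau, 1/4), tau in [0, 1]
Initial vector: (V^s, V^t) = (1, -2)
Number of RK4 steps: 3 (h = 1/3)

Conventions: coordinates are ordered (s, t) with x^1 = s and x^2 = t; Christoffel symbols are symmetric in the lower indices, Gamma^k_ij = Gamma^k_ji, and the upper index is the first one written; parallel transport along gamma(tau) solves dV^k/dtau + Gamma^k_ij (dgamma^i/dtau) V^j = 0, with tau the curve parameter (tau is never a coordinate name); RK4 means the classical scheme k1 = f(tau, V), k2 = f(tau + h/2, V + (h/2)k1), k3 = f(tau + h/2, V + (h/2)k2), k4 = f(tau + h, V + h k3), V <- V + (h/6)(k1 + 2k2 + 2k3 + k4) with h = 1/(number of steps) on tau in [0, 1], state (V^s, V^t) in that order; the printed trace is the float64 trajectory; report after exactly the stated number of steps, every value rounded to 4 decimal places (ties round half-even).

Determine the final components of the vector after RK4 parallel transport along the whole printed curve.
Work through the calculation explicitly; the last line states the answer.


gamma'(tau) = (1/2, 0); f(tau, V)^k = -Gamma^k_ij(gamma(tau)) gamma'^i(tau) V^j; h = 1/3; intermediate values shown to 6 dp
curve data and Christoffel symbols at the stage parameters:
  tau = 0.000000: gamma = (0.000000, 0.250000), gamma' = (0.500000, 0.000000); Gamma_sss = 0.000000, Gamma_sst = 0.000000, Gamma_stt = 0.000000, Gamma_tss = 0.000000, Gamma_tst = 0.000000, Gamma_ttt = 0.000000
  tau = 0.166667: gamma = (0.083333, 0.250000), gamma' = (0.500000, 0.000000); Gamma_sss = -0.060298, Gamma_sst = 0.000000, Gamma_stt = 0.000000, Gamma_tss = 0.165981, Gamma_tst = 0.000000, Gamma_ttt = 0.000000
  tau = 0.333333: gamma = (0.166667, 0.250000), gamma' = (0.500000, 0.000000); Gamma_sss = -0.110510, Gamma_sst = 0.000000, Gamma_stt = 0.000000, Gamma_tss = 0.336793, Gamma_tst = 0.000000, Gamma_ttt = 0.000000
  tau = 0.500000: gamma = (0.250000, 0.250000), gamma' = (0.500000, 0.000000); Gamma_sss = -0.139080, Gamma_sst = 0.000000, Gamma_stt = 0.000000, Gamma_tss = 0.516009, Gamma_tst = 0.000000, Gamma_ttt = 0.000000
  tau = 0.666667: gamma = (0.333333, 0.250000), gamma' = (0.500000, 0.000000); Gamma_sss = -0.132029, Gamma_sst = 0.000000, Gamma_stt = 0.000000, Gamma_tss = 0.704156, Gamma_tst = 0.000000, Gamma_ttt = 0.000000
  tau = 0.833333: gamma = (0.416667, 0.250000), gamma' = (0.500000, 0.000000); Gamma_sss = -0.073512, Gamma_sst = 0.000000, Gamma_stt = 0.000000, Gamma_tss = 0.896141, Gamma_tst = 0.000000, Gamma_ttt = 0.000000
  tau = 1.000000: gamma = (0.500000, 0.250000), gamma' = (0.500000, 0.000000); Gamma_sss = 0.050554, Gamma_sst = 0.000000, Gamma_stt = 0.000000, Gamma_tss = 1.078483, Gamma_tst = 0.000000, Gamma_ttt = 0.000000
step 0: V^s = 1.0000, V^t = -2.0000
step 1: k1 = (0.000000, 0.000000), k2 = (0.030149, -0.082990), k3 = (0.030300, -0.083407), k4 = (0.055813, -0.170097); V <- V + (h/6)(k1 + 2k2 + 2k3 + k4): V^s = 1.0098, V^t = -2.0279
step 2: k1 = (0.055798, -0.170050), k2 = (0.070870, -0.262937), k3 = (0.071044, -0.263585), k4 = (0.068226, -0.363872); V <- V + (h/6)(k1 + 2k2 + 2k3 + k4): V^s = 1.0325, V^t = -2.1161
step 3: k1 = (0.068159, -0.363512), k2 = (0.038367, -0.467712), k3 = (0.038184, -0.465487), k4 = (-0.026420, -0.563618); V <- V + (h/6)(k1 + 2k2 + 2k3 + k4): V^s = 1.0433, V^t = -2.2713

Answer: V^s = 1.0433, V^t = -2.2713


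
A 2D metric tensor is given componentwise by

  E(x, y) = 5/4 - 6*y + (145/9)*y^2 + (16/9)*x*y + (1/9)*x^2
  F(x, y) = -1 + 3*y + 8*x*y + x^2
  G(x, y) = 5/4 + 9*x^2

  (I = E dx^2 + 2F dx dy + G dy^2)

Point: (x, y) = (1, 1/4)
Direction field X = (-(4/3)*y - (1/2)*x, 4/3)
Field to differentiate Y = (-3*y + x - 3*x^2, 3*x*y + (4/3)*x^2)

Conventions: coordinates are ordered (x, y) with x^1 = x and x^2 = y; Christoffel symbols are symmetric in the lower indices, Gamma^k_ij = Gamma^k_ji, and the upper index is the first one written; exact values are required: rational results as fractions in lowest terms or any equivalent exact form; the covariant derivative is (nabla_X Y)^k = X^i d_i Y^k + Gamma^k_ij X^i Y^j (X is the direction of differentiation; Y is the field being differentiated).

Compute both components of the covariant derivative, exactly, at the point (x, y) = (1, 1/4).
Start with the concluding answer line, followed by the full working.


Answer: (nabla_X Y)^x = 277183/20358, (nabla_X Y)^y = -274163/40716

E = 21/16, F = 11/4, G = 41/4 at the point
E_x = 2/3, E_y = 23/6, F_x = 4, F_y = 11, G_x = 18, G_y = 0
EG - F^2 = 377/64;  g^inv = (64/377) * [[41/4, -11/4], [-11/4, 21/16]]
first-kind symbols [ij,l] = (1/2)(d_i g_jl + d_j g_il - d_l g_ij): [xx,x] = E_x/2 = 1/3, [xx,y] = F_x - E_y/2 = 25/12, [xy,x] = E_y/2 = 23/12, [xy,y] = G_x/2 = 9, [yy,x] = F_y - G_x/2 = 2, [yy,y] = G_y/2 = 0
Gamma^x_ij = (G*[ij,x] - F*[ij,y])/(EG - F^2), Gamma^y_ij = (E*[ij,y] - F*[ij,x])/(EG - F^2)
Gamma_xxx = -148/377, Gamma_xxy = -980/1131, Gamma_xyy = 1312/377, Gamma_yxx = 349/1131, Gamma_yxy = 1256/1131, Gamma_yyy = -352/377
X = (-5/6, 4/3), Y = (-11/4, 25/12) at the point


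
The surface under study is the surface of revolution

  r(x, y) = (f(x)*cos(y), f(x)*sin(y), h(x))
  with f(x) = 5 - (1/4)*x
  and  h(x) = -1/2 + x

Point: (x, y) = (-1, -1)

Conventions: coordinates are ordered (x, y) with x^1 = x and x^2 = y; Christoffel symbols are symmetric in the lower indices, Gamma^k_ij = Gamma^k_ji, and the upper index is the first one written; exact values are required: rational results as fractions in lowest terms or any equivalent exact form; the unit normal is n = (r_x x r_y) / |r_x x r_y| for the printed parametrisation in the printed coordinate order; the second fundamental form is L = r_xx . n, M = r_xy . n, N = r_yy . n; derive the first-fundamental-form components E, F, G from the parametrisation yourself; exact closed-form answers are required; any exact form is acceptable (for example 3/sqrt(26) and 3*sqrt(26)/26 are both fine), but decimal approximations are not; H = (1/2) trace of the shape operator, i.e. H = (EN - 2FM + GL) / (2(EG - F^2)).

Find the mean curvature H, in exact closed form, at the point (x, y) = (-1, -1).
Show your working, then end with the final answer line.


f = 21/4, f' = -1/4, f'' = 0, h' = 1, h'' = 0
E = 17/16, F = 0, G = 441/16; answer radicand W^2 = 17/16
unnormalised second-form numerators: l = 0, m = 0, n = 21/4; L = l/sqrt(17/16), and similarly M = m/sqrt(W^2), N = n/sqrt(W^2)
H = (E*n - 2*F*m + G*l) / (2*(EG - F^2)*sqrt(W^2)); E*n - 2*F*m + G*l = 357/64, EG - F^2 = 7497/256, so H = (2/21)/sqrt(17/16)

Answer: H = 8*sqrt(17)/357


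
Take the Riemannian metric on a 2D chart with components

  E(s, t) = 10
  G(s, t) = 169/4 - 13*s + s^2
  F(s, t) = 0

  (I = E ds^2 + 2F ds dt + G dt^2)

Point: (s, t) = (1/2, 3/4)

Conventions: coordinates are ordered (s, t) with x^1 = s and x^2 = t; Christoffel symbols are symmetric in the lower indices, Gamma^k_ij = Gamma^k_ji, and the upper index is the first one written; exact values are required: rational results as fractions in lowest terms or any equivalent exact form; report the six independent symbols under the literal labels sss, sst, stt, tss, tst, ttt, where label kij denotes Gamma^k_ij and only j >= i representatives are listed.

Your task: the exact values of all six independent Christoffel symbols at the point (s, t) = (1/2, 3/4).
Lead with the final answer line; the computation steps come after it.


Answer: Gamma_sss = 0, Gamma_sst = 0, Gamma_stt = 3/5, Gamma_tss = 0, Gamma_tst = -1/6, Gamma_ttt = 0

E = 10, F = 0, G = 36 at the point
E_s = 0, E_t = 0, F_s = 0, F_t = 0, G_s = -12, G_t = 0
EG - F^2 = 360;  g^inv = (1/360) * [[36, 0], [0, 10]]
first-kind symbols [ij,l] = (1/2)(d_i g_jl + d_j g_il - d_l g_ij): [ss,s] = E_s/2 = 0, [ss,t] = F_s - E_t/2 = 0, [st,s] = E_t/2 = 0, [st,t] = G_s/2 = -6, [tt,s] = F_t - G_s/2 = 6, [tt,t] = G_t/2 = 0
Gamma^s_ij = (G*[ij,s] - F*[ij,t])/(EG - F^2), Gamma^t_ij = (E*[ij,t] - F*[ij,s])/(EG - F^2)


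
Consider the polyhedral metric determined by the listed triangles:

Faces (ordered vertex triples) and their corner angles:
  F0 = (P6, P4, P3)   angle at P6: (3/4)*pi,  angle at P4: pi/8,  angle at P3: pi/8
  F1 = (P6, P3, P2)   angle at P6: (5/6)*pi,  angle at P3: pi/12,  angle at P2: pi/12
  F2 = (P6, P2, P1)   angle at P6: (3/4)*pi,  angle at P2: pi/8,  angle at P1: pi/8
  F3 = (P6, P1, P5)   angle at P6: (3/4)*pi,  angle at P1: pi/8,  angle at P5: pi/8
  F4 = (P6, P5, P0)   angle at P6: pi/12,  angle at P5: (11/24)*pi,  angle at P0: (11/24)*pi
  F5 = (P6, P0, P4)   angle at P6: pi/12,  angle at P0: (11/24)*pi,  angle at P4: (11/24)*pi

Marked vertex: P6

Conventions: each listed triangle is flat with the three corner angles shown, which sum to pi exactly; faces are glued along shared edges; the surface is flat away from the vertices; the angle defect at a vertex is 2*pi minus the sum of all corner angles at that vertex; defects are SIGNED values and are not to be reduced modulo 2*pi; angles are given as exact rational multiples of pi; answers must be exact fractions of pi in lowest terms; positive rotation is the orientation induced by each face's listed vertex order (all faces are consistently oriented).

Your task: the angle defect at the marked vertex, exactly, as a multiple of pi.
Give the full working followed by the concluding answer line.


Sum of corner angles at P6: (13/4)*pi
defect = 2*pi - (13/4)*pi

Answer: defect(P6) = (-5/4)*pi


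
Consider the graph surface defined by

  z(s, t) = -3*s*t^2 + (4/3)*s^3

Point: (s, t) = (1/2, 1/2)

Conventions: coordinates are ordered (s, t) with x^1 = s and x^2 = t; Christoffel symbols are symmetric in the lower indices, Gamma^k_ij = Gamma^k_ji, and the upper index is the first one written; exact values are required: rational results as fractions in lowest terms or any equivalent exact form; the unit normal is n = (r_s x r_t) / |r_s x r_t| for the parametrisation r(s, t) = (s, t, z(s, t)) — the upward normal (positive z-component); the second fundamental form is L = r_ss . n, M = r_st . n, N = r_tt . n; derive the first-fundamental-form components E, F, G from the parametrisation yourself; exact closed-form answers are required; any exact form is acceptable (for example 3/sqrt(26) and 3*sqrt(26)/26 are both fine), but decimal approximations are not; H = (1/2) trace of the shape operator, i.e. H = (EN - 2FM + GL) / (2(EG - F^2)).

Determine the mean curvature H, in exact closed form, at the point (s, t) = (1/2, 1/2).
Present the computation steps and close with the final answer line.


z_s = 1/4, z_t = -3/2, z_ss = 4, z_st = -3, z_tt = -3
E = 17/16, F = -3/8, G = 13/4; answer radicand W^2 = 53/16
unnormalised second-form numerators: l = 4, m = -3, n = -3; L = l/sqrt(53/16), and similarly M = m/sqrt(W^2), N = n/sqrt(W^2)
H = (E*n - 2*F*m + G*l) / (2*(EG - F^2)*sqrt(W^2)); E*n - 2*F*m + G*l = 121/16, EG - F^2 = 53/16, so H = (121/106)/sqrt(53/16)

Answer: H = 242*sqrt(53)/2809
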